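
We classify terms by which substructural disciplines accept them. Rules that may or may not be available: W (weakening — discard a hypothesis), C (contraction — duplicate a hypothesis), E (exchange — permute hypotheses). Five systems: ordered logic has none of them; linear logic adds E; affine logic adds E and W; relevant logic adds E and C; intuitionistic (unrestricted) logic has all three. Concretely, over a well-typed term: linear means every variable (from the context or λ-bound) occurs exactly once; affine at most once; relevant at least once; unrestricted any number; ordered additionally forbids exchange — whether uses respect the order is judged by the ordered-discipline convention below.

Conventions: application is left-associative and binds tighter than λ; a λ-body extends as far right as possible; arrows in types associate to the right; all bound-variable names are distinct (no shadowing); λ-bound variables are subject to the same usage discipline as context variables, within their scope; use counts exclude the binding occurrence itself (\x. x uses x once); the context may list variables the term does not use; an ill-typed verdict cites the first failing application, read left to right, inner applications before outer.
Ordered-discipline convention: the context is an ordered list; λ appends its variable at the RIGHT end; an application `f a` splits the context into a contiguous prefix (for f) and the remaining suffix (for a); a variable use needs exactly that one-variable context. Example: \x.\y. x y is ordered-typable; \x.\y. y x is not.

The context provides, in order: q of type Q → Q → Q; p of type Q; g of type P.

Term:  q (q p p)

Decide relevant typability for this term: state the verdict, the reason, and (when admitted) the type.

no — unused: g — weakening required
counts: q ×2, p ×2, g ×0
left-to-right use order: q, q, p, p
typing: well-typed — term : Q → Q
all disciplines: ordered ✗ | linear ✗ | affine ✗ | relevant ✗ | unrestricted ✓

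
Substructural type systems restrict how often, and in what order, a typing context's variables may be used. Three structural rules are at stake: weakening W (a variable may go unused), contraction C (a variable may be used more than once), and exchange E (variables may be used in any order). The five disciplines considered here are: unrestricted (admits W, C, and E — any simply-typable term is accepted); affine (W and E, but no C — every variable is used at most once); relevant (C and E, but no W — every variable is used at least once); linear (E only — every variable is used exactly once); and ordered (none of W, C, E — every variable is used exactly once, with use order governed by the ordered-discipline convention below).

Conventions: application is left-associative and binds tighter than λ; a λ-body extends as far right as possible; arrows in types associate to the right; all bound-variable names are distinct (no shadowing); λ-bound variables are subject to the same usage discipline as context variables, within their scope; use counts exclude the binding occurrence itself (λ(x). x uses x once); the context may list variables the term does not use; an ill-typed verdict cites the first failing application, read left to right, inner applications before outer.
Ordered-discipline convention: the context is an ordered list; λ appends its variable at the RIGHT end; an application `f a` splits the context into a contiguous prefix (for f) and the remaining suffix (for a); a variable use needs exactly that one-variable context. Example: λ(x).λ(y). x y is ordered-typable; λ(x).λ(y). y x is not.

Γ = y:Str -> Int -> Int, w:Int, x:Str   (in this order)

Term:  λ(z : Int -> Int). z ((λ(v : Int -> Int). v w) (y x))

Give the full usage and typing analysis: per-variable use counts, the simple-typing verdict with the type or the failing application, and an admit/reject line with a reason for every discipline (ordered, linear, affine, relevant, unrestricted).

counts: y ×1; w ×1; x ×1; z (bound) ×1; v (bound) ×1
use order (left to right): z, v, w, y, x
typing: well-typed at (Int -> Int) -> Int
ordered: ✗ — no ordered split (uses run z, v, w, y, x)
linear: ✓ — each of y, w, x, z, v used exactly once
affine: ✓ — no duplicate uses among y, w, x, z, v
relevant: ✓ — none of y, w, x, z, v goes unused
unrestricted: ✓ — simply typable at (Int -> Int) -> Int; W, C, E all held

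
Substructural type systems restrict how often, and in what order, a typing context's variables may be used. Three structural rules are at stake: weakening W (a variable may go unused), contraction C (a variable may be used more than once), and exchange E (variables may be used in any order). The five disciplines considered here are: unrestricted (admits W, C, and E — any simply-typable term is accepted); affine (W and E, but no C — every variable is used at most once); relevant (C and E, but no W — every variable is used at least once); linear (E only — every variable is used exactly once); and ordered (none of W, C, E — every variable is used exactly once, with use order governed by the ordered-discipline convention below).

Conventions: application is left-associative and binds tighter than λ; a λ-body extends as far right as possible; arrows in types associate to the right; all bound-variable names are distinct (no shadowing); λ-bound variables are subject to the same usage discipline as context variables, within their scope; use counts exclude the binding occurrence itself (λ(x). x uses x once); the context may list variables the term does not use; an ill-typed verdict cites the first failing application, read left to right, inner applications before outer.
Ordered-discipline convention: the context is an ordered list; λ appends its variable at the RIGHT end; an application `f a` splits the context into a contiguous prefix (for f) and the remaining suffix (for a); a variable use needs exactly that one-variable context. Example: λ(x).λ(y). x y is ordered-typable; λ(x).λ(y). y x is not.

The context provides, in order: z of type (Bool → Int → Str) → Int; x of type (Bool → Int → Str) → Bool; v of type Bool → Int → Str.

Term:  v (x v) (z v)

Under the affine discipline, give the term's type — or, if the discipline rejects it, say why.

not well-typed under affine — repeated use of v ×3
usage: z: 1; x: 1; v: 3
order of uses: v, x, v, z, v
typing: the term checks, with type Str
per-discipline verdicts: ordered ✗, linear ✗, affine ✗, relevant ✓, unrestricted ✓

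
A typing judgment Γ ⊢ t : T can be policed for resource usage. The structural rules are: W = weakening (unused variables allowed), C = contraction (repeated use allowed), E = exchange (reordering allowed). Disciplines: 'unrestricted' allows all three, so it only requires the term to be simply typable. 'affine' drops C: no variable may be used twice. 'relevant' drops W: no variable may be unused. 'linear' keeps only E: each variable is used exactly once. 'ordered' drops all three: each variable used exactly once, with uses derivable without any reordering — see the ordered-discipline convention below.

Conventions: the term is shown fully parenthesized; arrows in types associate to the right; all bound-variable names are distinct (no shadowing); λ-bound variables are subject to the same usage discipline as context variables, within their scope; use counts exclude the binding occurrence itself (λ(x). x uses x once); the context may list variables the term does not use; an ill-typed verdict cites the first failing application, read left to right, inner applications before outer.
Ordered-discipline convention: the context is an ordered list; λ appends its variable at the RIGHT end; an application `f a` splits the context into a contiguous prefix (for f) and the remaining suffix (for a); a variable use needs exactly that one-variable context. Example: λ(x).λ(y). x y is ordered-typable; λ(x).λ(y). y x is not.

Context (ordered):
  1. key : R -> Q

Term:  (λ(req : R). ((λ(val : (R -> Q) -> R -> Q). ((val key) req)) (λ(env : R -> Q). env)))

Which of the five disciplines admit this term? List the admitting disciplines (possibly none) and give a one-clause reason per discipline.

admitted by: linear, affine, relevant, unrestricted
variable uses: key: 1×, req (λ-bound): 1×, val (λ-bound): 1×, env (λ-bound): 1×
use order (left to right): val, key, req, env
typing: well-typed at R -> Q
ordered: ✗ — no contiguous prefix/suffix split fits val, key, req, env
linear: ✓ — exactly-once usage across key, req, val, env
affine: ✓ — none of key, req, val, env used more than once
relevant: ✓ — none of key, req, val, env goes unused
unrestricted: ✓ — well-typed at R -> Q; no restrictions here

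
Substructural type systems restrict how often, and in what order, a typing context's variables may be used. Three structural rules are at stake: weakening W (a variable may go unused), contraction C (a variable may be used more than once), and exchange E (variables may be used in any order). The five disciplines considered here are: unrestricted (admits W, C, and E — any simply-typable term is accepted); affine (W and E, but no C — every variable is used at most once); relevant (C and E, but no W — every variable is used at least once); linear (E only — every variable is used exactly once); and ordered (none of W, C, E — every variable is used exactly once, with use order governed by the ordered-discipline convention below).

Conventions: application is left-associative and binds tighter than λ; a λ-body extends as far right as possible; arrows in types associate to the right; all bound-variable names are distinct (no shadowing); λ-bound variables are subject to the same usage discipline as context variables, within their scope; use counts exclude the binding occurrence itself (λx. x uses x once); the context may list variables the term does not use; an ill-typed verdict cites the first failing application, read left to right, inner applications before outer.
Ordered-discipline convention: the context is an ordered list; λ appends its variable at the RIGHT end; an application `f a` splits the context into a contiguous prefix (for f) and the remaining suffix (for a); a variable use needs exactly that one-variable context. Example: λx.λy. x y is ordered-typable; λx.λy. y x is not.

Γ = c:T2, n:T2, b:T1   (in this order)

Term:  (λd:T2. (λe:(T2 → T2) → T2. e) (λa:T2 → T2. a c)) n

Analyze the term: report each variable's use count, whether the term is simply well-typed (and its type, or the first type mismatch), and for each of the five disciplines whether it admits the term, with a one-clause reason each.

counts: c: 1×; n: 1×; b: 0×; d (λ-bound): 0×; e (λ-bound): 1×; a (λ-bound): 1×
left-to-right use order: e, a, c, n
typing: ✓ — (T2 → T2) → T2
ordered ✗ (unused: b, d — weakening required)
linear ✗ (unused: b, d — weakening required)
affine ✓ (c, n, b, d, e, a: no repeats, contraction unneeded)
relevant ✗ (unused: b, d — weakening required)
unrestricted ✓ (typability at (T2 → T2) → T2 is all that's needed)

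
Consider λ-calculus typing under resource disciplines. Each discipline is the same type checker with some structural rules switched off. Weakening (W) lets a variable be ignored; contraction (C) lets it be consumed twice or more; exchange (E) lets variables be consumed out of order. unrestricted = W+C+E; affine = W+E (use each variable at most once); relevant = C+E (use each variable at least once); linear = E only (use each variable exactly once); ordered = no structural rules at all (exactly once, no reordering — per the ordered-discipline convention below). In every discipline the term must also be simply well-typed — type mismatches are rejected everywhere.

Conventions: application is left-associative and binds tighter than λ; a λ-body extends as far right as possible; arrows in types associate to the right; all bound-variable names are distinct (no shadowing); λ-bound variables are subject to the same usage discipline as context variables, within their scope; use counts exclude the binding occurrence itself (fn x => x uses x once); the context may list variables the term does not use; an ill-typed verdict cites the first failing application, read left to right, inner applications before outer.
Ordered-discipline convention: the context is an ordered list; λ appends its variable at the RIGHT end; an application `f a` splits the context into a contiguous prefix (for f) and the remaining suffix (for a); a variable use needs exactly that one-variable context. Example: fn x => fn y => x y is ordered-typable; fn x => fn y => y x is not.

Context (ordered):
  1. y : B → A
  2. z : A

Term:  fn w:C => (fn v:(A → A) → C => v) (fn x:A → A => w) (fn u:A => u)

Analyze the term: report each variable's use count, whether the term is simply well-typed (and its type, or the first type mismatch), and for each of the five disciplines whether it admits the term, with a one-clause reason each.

usage: y: 0, z: 0, w (bound): 1, v (bound): 1, x (bound): 0, u (bound): 1
use order (left to right): v, w, u
typing: well-typed at C → C
ordered: ✗ — needs weakening: y, z, x unused
linear: ✗ — needs weakening: y, z, x unused
affine: ✓ — none of y, z, w, v, x, u used more than once
relevant: ✗ — needs weakening: y, z, x unused
unrestricted: ✓ — type-checks (C → C) and nothing is barred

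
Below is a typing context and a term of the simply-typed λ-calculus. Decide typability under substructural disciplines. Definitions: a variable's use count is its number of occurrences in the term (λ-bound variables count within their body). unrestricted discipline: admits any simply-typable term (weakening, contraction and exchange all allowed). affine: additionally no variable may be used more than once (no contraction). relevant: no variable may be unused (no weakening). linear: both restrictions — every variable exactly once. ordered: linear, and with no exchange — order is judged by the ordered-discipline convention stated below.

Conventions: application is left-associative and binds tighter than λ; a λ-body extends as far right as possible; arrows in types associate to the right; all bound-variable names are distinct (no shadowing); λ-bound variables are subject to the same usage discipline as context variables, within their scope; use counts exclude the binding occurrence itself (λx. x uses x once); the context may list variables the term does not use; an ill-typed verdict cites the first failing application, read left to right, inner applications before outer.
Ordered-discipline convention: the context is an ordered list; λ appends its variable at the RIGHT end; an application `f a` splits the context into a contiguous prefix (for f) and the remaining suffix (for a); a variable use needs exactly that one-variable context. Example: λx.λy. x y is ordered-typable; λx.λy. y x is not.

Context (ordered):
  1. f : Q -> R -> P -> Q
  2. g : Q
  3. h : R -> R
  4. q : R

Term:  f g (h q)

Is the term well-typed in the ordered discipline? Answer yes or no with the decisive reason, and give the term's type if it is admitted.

yes — f, g, h, q: once each, no exchange needed; term : P -> Q
use counts: f=1; g=1; h=1; q=1
uses in reading order: f, g, h, q
typing: well-typed at P -> Q
per-discipline verdicts: ordered ✓; linear ✓; affine ✓; relevant ✓; unrestricted ✓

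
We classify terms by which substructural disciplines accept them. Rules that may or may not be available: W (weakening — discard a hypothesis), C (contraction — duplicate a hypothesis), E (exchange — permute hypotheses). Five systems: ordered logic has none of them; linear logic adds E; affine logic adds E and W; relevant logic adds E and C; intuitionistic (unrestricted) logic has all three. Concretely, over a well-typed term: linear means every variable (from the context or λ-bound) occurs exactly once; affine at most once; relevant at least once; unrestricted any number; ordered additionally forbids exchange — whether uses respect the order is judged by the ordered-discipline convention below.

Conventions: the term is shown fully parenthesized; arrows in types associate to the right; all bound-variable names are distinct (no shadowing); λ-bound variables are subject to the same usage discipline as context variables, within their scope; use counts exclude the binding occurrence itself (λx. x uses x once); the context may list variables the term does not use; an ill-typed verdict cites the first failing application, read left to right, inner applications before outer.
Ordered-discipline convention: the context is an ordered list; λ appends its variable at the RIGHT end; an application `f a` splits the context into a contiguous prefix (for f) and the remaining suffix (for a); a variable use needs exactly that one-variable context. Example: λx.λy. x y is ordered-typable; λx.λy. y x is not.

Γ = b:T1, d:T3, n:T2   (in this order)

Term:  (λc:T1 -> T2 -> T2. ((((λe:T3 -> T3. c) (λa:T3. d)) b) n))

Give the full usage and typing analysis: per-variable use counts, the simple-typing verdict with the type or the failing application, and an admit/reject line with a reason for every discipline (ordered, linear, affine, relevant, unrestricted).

variable uses: b: 1×, d: 1×, n: 1×, c (bound): 1×, e (bound): 0×, a (bound): 0×
use order (left to right): c, d, b, n
typing: well-typed — term : (T1 -> T2 -> T2) -> T2
ordered ✗ (unused: e, a — weakening required)
linear ✗ (unused: e, a — weakening required)
affine ✓ (no duplicate uses among b, d, n, c, e, a)
relevant ✗ (unused: e, a — weakening required)
unrestricted ✓ (well-typed at (T1 -> T2 -> T2) -> T2; no restrictions here)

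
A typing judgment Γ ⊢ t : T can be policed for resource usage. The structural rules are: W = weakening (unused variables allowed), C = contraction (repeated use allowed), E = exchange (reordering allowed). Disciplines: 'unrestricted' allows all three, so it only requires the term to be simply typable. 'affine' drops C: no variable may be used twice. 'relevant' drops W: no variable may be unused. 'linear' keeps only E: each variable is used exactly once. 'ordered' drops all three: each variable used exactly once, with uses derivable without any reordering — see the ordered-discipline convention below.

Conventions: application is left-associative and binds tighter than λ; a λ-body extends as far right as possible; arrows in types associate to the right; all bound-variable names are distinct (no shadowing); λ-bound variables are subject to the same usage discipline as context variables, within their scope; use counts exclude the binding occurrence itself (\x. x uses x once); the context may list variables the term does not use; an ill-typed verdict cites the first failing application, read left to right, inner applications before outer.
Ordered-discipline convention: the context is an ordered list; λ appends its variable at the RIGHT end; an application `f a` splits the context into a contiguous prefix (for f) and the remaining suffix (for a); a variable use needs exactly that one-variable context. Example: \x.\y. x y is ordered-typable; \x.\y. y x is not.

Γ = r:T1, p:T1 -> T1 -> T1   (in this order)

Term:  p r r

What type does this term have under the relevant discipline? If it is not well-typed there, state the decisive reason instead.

term : T1
use counts: r: 2; p: 1
order of uses: p, r, r
typing: the term checks, with type T1
per-discipline verdicts: ordered ✗; linear ✗; affine ✗; relevant ✓; unrestricted ✓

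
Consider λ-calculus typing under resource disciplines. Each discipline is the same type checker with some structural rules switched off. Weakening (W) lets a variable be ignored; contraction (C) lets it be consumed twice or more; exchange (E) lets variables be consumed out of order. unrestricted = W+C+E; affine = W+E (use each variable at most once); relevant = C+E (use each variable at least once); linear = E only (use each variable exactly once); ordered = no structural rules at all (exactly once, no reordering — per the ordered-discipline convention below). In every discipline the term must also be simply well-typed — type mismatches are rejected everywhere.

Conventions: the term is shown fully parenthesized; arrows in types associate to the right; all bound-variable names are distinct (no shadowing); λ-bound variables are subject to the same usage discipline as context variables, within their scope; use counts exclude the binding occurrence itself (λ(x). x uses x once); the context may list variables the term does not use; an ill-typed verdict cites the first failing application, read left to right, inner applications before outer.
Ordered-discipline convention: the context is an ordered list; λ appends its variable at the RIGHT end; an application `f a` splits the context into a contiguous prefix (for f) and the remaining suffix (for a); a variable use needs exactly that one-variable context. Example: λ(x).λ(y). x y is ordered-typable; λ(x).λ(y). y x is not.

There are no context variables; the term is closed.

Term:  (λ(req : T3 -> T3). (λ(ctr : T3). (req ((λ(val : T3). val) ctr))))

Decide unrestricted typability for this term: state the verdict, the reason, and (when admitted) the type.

yes — type-checks ((T3 -> T3) -> T3 -> T3) and nothing is barred; term : (T3 -> T3) -> T3 -> T3
usage: req (λ-bound): 1; ctr (λ-bound): 1; val (λ-bound): 1
left-to-right use order: req, val, ctr
typing: well-typed at (T3 -> T3) -> T3 -> T3
all disciplines: ordered ✓, linear ✓, affine ✓, relevant ✓, unrestricted ✓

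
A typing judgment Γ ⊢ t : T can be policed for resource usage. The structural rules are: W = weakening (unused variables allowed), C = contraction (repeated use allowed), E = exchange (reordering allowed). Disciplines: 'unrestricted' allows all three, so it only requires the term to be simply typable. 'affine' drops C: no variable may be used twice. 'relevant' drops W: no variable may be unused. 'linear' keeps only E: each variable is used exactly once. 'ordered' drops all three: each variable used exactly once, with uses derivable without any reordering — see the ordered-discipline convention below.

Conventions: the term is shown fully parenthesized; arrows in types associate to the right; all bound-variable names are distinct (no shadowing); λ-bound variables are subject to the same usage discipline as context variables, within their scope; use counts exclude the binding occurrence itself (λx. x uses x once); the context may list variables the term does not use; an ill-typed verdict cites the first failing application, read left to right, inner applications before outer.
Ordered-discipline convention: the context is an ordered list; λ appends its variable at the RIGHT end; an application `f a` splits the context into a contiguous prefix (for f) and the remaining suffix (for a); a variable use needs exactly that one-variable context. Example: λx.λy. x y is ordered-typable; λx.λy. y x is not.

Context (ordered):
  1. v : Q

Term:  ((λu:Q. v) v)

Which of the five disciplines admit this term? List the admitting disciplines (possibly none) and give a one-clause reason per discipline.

admitted by: unrestricted
use counts: v: 2×; u [bound]: 0×
order of uses: v, v
typing: well-typed at Q
ordered: ✗ — uses contraction: v ×2; u never used (weakening)
linear: ✗ — uses contraction: v ×2; u never used (weakening)
affine: ✗ — uses contraction: v ×2
relevant: ✗ — u never used (weakening)
unrestricted: ✓ — simply typable at Q; W, C, E all held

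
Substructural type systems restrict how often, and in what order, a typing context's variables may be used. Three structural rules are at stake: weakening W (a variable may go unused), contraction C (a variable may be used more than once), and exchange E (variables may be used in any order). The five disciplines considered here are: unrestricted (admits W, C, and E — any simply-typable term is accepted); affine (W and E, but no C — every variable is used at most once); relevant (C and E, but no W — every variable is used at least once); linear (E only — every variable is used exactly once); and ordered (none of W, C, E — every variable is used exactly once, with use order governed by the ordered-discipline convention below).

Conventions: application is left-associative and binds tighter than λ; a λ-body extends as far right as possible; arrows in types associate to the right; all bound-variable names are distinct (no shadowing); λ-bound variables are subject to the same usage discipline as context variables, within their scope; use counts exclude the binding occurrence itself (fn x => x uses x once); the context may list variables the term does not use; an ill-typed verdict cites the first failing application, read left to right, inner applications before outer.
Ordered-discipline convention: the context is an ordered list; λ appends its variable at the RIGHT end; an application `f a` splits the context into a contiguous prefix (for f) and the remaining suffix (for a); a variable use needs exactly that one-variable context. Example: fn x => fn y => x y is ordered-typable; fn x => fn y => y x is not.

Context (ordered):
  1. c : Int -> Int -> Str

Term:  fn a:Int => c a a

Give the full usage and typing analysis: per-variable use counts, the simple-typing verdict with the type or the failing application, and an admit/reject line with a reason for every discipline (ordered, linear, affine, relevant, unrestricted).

counts: c ×1; a (bound) ×2
use order (left to right): c, a, a
typing: well-typed — term : Int -> Str
ordered: ✗, repeated use of a ×2
linear: ✗, repeated use of a ×2
affine: ✗, repeated use of a ×2
relevant: ✓, at least one use each (c, a)
unrestricted: ✓, simply typable at Int -> Str; W, C, E all held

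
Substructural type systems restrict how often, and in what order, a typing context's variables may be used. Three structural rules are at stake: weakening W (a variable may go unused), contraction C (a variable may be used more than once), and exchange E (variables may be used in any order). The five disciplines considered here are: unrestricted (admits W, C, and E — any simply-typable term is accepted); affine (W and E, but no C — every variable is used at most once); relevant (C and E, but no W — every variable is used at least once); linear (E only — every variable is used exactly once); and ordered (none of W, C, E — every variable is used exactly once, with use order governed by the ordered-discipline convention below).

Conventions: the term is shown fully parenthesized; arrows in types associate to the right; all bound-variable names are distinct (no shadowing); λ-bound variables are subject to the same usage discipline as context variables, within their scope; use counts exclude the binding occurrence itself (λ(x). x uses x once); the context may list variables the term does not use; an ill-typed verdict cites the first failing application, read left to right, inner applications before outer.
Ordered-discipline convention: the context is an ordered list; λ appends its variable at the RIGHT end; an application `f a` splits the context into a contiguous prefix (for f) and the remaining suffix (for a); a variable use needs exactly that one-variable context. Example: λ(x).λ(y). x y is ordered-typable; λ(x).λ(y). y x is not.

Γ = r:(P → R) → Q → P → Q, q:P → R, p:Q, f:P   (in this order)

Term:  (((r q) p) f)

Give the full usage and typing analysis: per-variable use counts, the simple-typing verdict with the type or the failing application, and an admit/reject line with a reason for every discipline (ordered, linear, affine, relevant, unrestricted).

use counts: r: 1; q: 1; p: 1; f: 1
left-to-right use order: r, q, p, f
typing: well-typed at Q
ordered: ✓, single-use (r, q, p, f), ordered derivation ok
linear: ✓, exactly-once usage across r, q, p, f
affine: ✓, at most one use each (r, q, p, f)
relevant: ✓, every one of r, q, p, f appears
unrestricted: ✓, type-checks (Q) and nothing is barred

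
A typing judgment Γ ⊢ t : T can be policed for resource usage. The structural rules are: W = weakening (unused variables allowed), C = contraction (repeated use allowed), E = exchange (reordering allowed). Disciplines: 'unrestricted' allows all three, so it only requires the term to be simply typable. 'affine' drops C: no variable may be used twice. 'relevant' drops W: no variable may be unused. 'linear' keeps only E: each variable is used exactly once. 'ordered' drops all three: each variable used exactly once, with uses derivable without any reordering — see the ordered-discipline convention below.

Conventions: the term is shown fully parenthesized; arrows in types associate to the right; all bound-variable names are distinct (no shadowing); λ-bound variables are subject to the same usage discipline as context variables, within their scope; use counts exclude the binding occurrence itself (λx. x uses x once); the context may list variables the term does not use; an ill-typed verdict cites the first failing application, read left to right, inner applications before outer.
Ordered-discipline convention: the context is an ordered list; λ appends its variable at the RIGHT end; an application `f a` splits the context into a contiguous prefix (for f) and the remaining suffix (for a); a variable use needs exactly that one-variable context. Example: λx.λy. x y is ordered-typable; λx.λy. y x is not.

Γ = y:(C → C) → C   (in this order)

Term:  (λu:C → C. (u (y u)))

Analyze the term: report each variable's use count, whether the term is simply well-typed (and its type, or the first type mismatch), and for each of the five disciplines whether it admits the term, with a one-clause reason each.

usage: y ×1; u (bound) ×2
uses in reading order: u, y, u
typing: well-typed — term : (C → C) → C
ordered: ✗, u ×2 used more than once (contraction)
linear: ✗, u ×2 used more than once (contraction)
affine: ✗, u ×2 used more than once (contraction)
relevant: ✓, every one of y, u appears
unrestricted: ✓, well-typed at (C → C) → C; no restrictions here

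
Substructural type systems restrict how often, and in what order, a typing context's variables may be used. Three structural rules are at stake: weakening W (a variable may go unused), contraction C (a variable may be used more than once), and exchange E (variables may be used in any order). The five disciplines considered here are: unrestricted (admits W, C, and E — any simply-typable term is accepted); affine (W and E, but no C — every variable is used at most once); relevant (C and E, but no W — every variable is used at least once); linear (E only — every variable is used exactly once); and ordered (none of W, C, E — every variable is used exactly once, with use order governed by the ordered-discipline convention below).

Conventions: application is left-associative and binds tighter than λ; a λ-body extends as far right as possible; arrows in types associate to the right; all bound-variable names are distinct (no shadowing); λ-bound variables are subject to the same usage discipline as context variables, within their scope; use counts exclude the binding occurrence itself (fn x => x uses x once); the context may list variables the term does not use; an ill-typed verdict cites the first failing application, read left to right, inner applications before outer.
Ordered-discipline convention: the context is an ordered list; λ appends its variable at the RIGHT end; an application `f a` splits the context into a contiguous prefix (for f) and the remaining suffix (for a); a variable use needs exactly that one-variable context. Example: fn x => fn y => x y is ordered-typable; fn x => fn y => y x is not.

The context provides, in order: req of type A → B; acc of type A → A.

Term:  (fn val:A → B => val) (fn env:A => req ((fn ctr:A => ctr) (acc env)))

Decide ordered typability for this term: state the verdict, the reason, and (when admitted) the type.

yes — req, acc, val, env, ctr once each; derivable with no W/C/E; term : A → B
counts: req=1; acc=1; val (λ-bound)=1; env (λ-bound)=1; ctr (λ-bound)=1
use order (left to right): val, req, ctr, acc, env
typing: the term checks, with type A → B
across the five disciplines: ordered ✓ · linear ✓ · affine ✓ · relevant ✓ · unrestricted ✓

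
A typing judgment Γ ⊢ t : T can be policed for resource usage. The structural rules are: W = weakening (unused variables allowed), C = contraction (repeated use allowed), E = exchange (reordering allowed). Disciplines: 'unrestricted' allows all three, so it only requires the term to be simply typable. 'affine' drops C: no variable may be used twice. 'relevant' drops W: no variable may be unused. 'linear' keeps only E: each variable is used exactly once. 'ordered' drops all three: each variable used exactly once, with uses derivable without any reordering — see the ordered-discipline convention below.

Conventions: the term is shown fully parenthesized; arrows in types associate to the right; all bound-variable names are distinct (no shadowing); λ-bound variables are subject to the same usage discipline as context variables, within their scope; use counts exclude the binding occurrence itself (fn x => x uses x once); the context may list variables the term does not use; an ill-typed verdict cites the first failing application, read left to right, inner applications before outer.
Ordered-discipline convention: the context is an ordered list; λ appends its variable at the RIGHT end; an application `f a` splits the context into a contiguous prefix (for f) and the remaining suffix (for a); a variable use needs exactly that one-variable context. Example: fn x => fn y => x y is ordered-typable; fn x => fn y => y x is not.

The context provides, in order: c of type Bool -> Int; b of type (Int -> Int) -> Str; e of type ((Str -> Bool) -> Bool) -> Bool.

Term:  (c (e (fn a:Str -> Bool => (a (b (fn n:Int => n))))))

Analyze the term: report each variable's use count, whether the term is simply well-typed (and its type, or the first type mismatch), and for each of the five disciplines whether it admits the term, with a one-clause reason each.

use counts: c=1, b=1, e=1, a (λ-bound)=1, n (λ-bound)=1
left-to-right use order: c, e, a, b, n
typing: well-typed at Int
ordered ✗ (needs exchange: uses follow c, e, a, b, n)
linear ✓ (each of c, b, e, a, n used exactly once)
affine ✓ (c, b, e, a, n: no repeats, contraction unneeded)
relevant ✓ (none of c, b, e, a, n goes unused)
unrestricted ✓ (simply typable at Int; W, C, E all held)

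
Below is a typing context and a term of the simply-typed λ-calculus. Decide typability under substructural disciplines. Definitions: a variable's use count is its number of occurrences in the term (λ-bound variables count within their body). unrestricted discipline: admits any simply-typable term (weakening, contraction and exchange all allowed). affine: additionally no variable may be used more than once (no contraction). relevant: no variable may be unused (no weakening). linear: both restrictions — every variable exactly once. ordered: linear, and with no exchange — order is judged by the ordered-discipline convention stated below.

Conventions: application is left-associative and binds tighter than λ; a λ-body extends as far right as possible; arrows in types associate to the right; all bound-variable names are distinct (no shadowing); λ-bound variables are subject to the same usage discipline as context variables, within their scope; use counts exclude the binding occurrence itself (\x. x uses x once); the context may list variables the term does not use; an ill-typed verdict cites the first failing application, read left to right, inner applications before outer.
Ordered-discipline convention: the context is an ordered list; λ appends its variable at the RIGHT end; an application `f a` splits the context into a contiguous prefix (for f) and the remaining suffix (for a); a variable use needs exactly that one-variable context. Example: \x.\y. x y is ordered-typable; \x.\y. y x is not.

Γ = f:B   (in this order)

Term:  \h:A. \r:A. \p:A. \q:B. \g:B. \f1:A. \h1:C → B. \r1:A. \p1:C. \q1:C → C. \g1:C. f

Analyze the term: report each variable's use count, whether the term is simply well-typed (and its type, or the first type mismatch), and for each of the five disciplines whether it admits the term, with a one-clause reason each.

usage: f: 1×, h (λ-bound): 0×, r (λ-bound): 0×, p (λ-bound): 0×, q (λ-bound): 0×, g (λ-bound): 0×, f1 (λ-bound): 0×, h1 (λ-bound): 0×, r1 (λ-bound): 0×, p1 (λ-bound): 0×, q1 (λ-bound): 0×, g1 (λ-bound): 0×
uses in reading order: f
typing: well-typed — term : A → A → A → B → B → A → (C → B) → A → C → (C → C) → C → B
ordered: ✗, h, r, p, q, g, f1, h1, r1, p1, q1, g1 never used (weakening)
linear: ✗, h, r, p, q, g, f1, h1, r1, p1, q1, g1 never used (weakening)
affine: ✓, no duplicate uses among f, h, r, p, q, g, f1, h1, r1, p1, q1, g1
relevant: ✗, h, r, p, q, g, f1, h1, r1, p1, q1, g1 never used (weakening)
unrestricted: ✓, simply typable at A → A → A → B → B → A → (C → B) → A → C → (C → C) → C → B; W, C, E all held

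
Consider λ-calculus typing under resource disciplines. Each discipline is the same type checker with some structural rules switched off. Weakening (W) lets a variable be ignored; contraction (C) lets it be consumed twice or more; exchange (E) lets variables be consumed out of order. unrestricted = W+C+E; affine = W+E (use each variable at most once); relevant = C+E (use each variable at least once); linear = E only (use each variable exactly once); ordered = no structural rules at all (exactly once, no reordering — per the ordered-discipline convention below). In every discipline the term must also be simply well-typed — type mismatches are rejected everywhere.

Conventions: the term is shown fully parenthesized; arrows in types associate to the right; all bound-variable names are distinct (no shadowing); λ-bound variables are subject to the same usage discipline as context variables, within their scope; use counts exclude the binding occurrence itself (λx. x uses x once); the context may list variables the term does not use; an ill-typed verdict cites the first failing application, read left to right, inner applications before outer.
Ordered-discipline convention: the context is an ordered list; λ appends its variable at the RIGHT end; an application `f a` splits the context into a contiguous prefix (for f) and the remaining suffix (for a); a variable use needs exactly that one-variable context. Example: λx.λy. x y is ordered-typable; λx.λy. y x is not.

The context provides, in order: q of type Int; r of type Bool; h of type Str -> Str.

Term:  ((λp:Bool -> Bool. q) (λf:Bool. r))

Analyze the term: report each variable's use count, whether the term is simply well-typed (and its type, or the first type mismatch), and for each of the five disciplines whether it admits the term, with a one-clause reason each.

variable uses: q ×1; r ×1; h ×0; p [bound] ×0; f [bound] ×0
left-to-right use order: q, r
typing: ✓ — Int
ordered ✗ (needs weakening: h, p, f unused)
linear ✗ (needs weakening: h, p, f unused)
affine ✓ (q, r, h, p, f: no repeats, contraction unneeded)
relevant ✗ (needs weakening: h, p, f unused)
unrestricted ✓ (simply typable at Int; W, C, E all held)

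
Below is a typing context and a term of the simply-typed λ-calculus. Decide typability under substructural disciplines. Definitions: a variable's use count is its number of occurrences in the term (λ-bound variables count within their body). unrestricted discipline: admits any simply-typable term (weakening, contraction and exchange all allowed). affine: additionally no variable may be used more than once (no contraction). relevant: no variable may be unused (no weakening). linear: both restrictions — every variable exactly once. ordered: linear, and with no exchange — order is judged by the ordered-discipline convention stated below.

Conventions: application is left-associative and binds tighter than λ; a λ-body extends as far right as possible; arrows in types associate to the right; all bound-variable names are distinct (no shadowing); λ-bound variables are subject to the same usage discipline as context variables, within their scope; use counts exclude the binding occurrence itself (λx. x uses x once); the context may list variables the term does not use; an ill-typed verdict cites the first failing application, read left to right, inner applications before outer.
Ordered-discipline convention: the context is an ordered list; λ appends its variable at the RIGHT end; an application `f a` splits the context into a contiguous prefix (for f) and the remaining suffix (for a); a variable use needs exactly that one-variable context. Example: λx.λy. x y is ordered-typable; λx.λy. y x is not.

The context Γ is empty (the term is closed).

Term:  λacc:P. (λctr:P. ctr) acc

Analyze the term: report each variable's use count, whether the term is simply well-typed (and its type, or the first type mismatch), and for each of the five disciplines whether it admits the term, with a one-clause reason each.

counts: acc [bound]=1, ctr [bound]=1
uses in reading order: ctr, acc
typing: the term checks, with type P → P
ordered: ✓ — acc, ctr once each; derivable with no W/C/E
linear: ✓ — acc, ctr: one use apiece
affine: ✓ — acc, ctr: no repeats, contraction unneeded
relevant: ✓ — acc, ctr: all used, weakening unneeded
unrestricted: ✓ — well-typed at P → P; no restrictions here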